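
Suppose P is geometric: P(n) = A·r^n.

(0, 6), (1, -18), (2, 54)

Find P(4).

486

Consecutive ratio: -18/6 = -3, and 54/(-18) = -3, so r = -3.
Then A·(-3)^0 = 6 gives A = 6, and P(n) = 6·(-3)^n.
P(4) = 6·(-3)^4 = 486.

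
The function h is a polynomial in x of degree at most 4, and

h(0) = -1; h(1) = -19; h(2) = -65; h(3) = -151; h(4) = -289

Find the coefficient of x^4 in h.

First differences: -18, -46, -86, -138. Second differences: -28, -40, -52. Third differences: -12, -12.
Level-3 differences are constant, so h has degree 3.
Fitting a degree-3 polynomial gives h(x) = -2x³ - 8x² - 8x - 1.
The coefficient of x^4 is 0.

0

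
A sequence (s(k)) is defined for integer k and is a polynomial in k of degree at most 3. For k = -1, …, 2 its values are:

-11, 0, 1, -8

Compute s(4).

-56

First differences: 11, 1, -9. Second differences: -10, -10.
Level-2 differences are constant, so s has degree 2.
Fitting a degree-2 polynomial gives s(k) = -5k² + 6k.
Then s(4) = -56.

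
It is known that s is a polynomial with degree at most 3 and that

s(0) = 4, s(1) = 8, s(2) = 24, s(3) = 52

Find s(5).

First differences: 4, 16, 28. Second differences: 12, 12.
Level-2 differences are constant, so s has degree 2.
Fitting a degree-2 polynomial gives s(t) = 6t² - 2t + 4.
Then s(5) = 144.

144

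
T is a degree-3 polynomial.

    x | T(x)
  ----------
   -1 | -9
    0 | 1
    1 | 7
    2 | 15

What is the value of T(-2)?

Write T(x) = ax³ + bx² + cx + d; the 4 given values yield a linear system in the 4 coefficients.
Solving, T(x) = x³ - 2x² + 7x + 1.
Then T(-2) = -29.

-29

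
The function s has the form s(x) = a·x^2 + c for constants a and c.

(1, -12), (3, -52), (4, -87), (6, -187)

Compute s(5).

-132

From s(1) = -12 and s(3) = -52: 1a + c = -12 and 9a + c = -52.
Subtracting: 8a = -40, so a = -5; then c = -12 − (-5)·1 = -7.
So s(x) = -5x² − 7, and s(5) = -132.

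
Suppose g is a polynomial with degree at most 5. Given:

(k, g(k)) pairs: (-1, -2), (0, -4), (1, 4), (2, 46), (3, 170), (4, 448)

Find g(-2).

10

Write g(k) = ak^5 + bk^4 + ck³ + dk² + ek + p; the 6 given values yield a linear system in the 6 coefficients.
Solving, the leading coefficient vanishes, and g(k) = k^4 + 2k³ + 4k² + k - 4.
Then g(-2) = 10.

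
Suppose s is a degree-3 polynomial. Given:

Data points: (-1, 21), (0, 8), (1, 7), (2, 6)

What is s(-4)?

Write s(k) = ak³ + bk² + ck + d; the 4 given values yield a linear system in the 4 coefficients.
Solving, s(k) = -2k³ + 6k² - 5k + 8.
Then s(-4) = 252.

252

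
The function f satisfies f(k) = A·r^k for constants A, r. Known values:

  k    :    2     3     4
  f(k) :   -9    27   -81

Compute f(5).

Consecutive ratio: 27/(-9) = -3, and -81/27 = -3, so r = -3.
Then A·(-3)^2 = -9 gives A = -1, and f(k) = -1·(-3)^k.
f(5) = -1·(-3)^5 = 243.

243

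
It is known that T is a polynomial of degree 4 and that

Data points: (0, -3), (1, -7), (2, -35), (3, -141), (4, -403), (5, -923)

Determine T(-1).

First differences: -4, -28, -106, -262, -520. Second differences: -24, -78, -156, -258. Third differences: -54, -78, -102. Fourth differences: -24, -24.
Level-4 differences are constant, so T has degree 4.
Fitting a degree-4 polynomial gives T(m) = -m^4 - 3m³ + 4m² - 4m - 3.
Then T(-1) = 7.

7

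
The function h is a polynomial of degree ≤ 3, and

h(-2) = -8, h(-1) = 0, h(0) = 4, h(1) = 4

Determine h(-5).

-56

First differences: 8, 4, 0. Second differences: -4, -4.
Level-2 differences are constant, so h has degree 2.
Fitting a degree-2 polynomial gives h(n) = -2n² + 2n + 4.
Then h(-5) = -56.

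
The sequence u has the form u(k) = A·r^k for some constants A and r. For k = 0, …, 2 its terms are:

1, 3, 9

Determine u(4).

81

Consecutive ratio: 3/1 = 3, and 9/3 = 3, so r = 3.
Then A·3^0 = 1 gives A = 1, and u(k) = 1·3^k.
u(4) = 1·3^4 = 81.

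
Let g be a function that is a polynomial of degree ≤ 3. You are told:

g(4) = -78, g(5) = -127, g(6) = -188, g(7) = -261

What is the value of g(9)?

-443

First differences: -49, -61, -73. Second differences: -12, -12.
Level-2 differences are constant, so g has degree 2.
Fitting a degree-2 polynomial gives g(n) = -6n² + 5n - 2.
Then g(9) = -443.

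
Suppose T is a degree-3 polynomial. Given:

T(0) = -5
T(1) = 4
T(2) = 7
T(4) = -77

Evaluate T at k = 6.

Write T(k) = ak³ + bk² + ck + d; the 4 given values yield a linear system in the 4 coefficients.
Solving, T(k) = -3k³ + 6k² + 6k - 5.
Then T(6) = -401.

-401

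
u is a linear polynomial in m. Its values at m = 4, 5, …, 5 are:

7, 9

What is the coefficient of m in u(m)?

2

Write u(m) = am + b; the 2 given values yield a linear system in the 2 coefficients.
Solving, u(m) = 2m - 1.
The coefficient of m is 2.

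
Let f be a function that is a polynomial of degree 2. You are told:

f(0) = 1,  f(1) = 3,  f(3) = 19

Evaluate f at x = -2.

Write f(x) = ax² + bx + c; the 3 given values yield a linear system in the 3 coefficients.
Solving, f(x) = 2x² + 1.
Then f(-2) = 9.

9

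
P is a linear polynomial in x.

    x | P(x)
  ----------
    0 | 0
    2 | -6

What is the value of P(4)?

-12

Write P(x) = ax + b; the 2 given values yield a linear system in the 2 coefficients.
Solving, P(x) = -3x.
Then P(4) = -12.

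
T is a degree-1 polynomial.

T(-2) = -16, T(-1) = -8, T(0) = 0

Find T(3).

First differences: 8, 8.
Level-1 differences are constant, so T has degree 1.
Fitting a degree-1 polynomial gives T(t) = 8t.
Then T(3) = 24.

24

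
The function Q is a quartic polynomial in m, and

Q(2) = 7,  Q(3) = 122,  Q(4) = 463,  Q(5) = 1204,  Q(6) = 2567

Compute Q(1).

Write Q(m) = am^4 + bm³ + cm² + dm + e; the 5 given values yield a linear system in the 5 coefficients.
Solving, Q(m) = 2m^4 + m³ - 6m² - 4m - 1.
Then Q(1) = -8.

-8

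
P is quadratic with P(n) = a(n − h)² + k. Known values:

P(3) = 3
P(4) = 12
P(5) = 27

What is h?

First differences 9, 15; second difference 6 = 2a, so a = 3.
Expanding, the n-coefficient is −2ah = -6h; matching it to the data gives h = 2, and then k = 0.
So P(n) = 3(n − 2)² + 0.
Hence h = 2.

2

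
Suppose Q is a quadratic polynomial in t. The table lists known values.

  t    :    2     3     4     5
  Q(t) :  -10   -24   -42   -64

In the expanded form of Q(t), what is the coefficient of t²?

-2

First differences: -14, -18, -22. Second differences: -4, -4.
Level-2 differences are constant, so Q has degree 2.
Fitting a degree-2 polynomial gives Q(t) = -2t² - 4t + 6.
The coefficient of t² is -2.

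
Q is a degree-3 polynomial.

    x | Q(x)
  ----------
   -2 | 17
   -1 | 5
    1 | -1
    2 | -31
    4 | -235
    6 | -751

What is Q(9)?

Write Q(x) = ax³ + bx² + cx + d; the 6 given values yield a linear system in the 4 coefficients.
Solving, Q(x) = -3x³ - 3x² + 5.
Then Q(9) = -2425.

-2425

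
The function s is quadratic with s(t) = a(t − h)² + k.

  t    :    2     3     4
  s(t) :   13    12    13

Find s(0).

First differences -1, 1; second difference 2 = 2a, so a = 1.
Expanding, the t-coefficient is −2ah = -2h; matching it to the data gives h = 3, and then k = 12.
So s(t) = 1(t − 3)² + 12.
s(0) = 1·(-3)² + 12 = 21.

21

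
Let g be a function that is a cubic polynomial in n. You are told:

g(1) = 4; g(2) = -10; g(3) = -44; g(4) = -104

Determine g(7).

-500

Write g(n) = an³ + bn² + cn + d; the 4 given values yield a linear system in the 4 coefficients.
Solving, g(n) = -n³ - 4n² + 5n + 4.
Then g(7) = -500.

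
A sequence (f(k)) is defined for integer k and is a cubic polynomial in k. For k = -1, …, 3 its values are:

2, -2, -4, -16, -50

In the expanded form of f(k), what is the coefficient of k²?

1

First differences: -4, -2, -12, -34. Second differences: 2, -10, -22. Third differences: -12, -12.
Level-3 differences are constant, so f has degree 3.
Fitting a degree-3 polynomial gives f(k) = -2k³ + k² - k - 2.
The coefficient of k² is 1.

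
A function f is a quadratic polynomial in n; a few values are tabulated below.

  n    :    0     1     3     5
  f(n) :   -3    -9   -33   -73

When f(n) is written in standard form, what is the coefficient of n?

-4

Write f(n) = an² + bn + c; the 4 given values yield a linear system in the 3 coefficients.
Solving, f(n) = -2n² - 4n - 3.
The coefficient of n is -4.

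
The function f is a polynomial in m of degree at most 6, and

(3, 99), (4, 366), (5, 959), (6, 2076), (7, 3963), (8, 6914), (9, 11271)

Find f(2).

8

First differences: 267, 593, 1117, 1887, 2951, 4357. Second differences: 326, 524, 770, 1064, 1406. Third differences: 198, 246, 294, 342. Fourth differences: 48, 48, 48.
Level-4 differences are constant, so f has degree 4.
Fitting a degree-4 polynomial gives f(m) = 2m^4 - 3m³ + 5m² - 7m - 6.
Then f(2) = 8.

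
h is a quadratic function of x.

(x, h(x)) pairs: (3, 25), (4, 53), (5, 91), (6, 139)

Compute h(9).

343

First differences: 28, 38, 48. Second differences: 10, 10.
Level-2 differences are constant, so h has degree 2.
Fitting a degree-2 polynomial gives h(x) = 5x² - 7x + 1.
Then h(9) = 343.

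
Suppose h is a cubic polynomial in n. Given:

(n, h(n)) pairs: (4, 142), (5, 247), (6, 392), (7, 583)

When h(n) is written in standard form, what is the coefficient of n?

-1

Write h(n) = an³ + bn² + cn + d; the 4 given values yield a linear system in the 4 coefficients.
Solving, h(n) = n³ + 5n² - n + 2.
The coefficient of n is -1.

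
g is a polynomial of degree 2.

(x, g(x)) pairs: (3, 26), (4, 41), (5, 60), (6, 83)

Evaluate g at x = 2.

First differences: 15, 19, 23. Second differences: 4, 4.
Level-2 differences are constant, so g has degree 2.
Fitting a degree-2 polynomial gives g(x) = 2x² + x + 5.
Then g(2) = 15.

15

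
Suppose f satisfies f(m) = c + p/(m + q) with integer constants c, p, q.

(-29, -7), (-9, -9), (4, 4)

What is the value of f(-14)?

-8

(f(m) − c)(m + q) = p for each data point; the three points give a linear system in c and q, then p follows.
Solving: c = -6, q = -1, p = 30, so f(m) = -6 + 30/(m − 1).
Then f(-14) = -6 + 30/(-15) = -8.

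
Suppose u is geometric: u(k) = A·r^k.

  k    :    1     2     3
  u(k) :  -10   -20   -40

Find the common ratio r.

Consecutive ratio: -20/(-10) = 2, and -40/(-20) = 2, so r = 2.
Then A·2^1 = -10 gives A = -5, and u(k) = -5·2^k.

2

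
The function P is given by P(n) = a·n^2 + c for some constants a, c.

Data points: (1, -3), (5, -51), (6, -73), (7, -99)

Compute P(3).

-19

From P(1) = -3 and P(5) = -51: 1a + c = -3 and 25a + c = -51.
Subtracting: 24a = -48, so a = -2; then c = -3 − (-2)·1 = -1.
So P(n) = -2n² − 1, and P(3) = -19.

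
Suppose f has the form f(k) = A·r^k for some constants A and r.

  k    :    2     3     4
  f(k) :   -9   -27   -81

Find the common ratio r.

Consecutive ratio: -27/(-9) = 3, and -81/(-27) = 3, so r = 3.
Then A·3^2 = -9 gives A = -1, and f(k) = -1·3^k.

3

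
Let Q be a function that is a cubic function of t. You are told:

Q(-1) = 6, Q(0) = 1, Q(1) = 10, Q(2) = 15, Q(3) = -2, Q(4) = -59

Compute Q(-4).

First differences: -5, 9, 5, -17, -57. Second differences: 14, -4, -22, -40. Third differences: -18, -18, -18.
Level-3 differences are constant, so Q has degree 3.
Fitting a degree-3 polynomial gives Q(t) = -3t³ + 7t² + 5t + 1.
Then Q(-4) = 285.

285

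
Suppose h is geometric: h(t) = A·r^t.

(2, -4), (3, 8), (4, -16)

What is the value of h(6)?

Consecutive ratio: 8/(-4) = -2, and -16/8 = -2, so r = -2.
Then A·(-2)^2 = -4 gives A = -1, and h(t) = -1·(-2)^t.
h(6) = -1·(-2)^6 = -64.

-64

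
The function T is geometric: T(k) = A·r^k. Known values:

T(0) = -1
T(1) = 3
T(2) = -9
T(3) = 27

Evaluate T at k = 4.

Consecutive ratio: 3/(-1) = -3, and -9/3 = -3, so r = -3.
Then A·(-3)^0 = -1 gives A = -1, and T(k) = -1·(-3)^k.
T(4) = -1·(-3)^4 = -81.

-81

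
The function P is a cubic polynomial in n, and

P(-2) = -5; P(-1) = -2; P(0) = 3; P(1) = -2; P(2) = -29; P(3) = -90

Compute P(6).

First differences: 3, 5, -5, -27, -61. Second differences: 2, -10, -22, -34. Third differences: -12, -12, -12.
Level-3 differences are constant, so P has degree 3.
Fitting a degree-3 polynomial gives P(n) = -2n³ - 5n² + 2n + 3.
Then P(6) = -597.

-597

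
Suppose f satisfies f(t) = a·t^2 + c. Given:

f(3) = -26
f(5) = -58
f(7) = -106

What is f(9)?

-170

From f(3) = -26 and f(5) = -58: 9a + c = -26 and 25a + c = -58.
Subtracting: 16a = -32, so a = -2; then c = -26 − (-2)·9 = -8.
So f(t) = -2t² − 8, and f(9) = -170.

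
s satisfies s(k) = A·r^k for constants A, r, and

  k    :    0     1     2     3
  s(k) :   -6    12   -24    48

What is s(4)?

-96

Consecutive ratio: 12/(-6) = -2, and -24/12 = -2, so r = -2.
Then A·(-2)^0 = -6 gives A = -6, and s(k) = -6·(-2)^k.
s(4) = -6·(-2)^4 = -96.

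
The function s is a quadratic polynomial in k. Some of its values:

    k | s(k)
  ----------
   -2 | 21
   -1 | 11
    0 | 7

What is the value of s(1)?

Write s(k) = ak² + bk + c; the 3 given values yield a linear system in the 3 coefficients.
Solving, s(k) = 3k² - k + 7.
Then s(1) = 9.

9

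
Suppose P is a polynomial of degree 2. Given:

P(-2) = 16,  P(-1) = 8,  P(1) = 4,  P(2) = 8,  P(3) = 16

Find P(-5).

64

Write P(t) = at² + bt + c; the 5 given values yield a linear system in the 3 coefficients.
Solving, P(t) = 2t² - 2t + 4.
Then P(-5) = 64.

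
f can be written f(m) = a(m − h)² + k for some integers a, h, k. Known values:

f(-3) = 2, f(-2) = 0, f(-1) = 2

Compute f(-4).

First differences -2, 2; second difference 4 = 2a, so a = 2.
Expanding, the m-coefficient is −2ah = -4h; matching it to the data gives h = -2, and then k = 0.
So f(m) = 2(m + 2)² + 0.
f(-4) = 2·(-2)² + 0 = 8.

8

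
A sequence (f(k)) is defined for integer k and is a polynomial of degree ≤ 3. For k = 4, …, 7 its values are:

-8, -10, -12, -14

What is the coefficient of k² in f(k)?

Write f(k) = ak³ + bk² + ck + d; the 4 given values yield a linear system in the 4 coefficients.
Solving, the top 2 coefficients vanish, and f(k) = -2k.
The coefficient of k² is 0.

0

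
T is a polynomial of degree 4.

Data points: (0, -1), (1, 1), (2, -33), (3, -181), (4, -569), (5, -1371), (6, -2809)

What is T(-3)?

-163

First differences: 2, -34, -148, -388, -802, -1438. Second differences: -36, -114, -240, -414, -636. Third differences: -78, -126, -174, -222. Fourth differences: -48, -48, -48.
Level-4 differences are constant, so T has degree 4.
Fitting a degree-4 polynomial gives T(x) = -2x^4 - x³ - x² + 6x - 1.
Then T(-3) = -163.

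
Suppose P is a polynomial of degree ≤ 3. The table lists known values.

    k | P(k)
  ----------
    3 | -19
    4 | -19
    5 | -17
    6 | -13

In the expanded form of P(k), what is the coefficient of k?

First differences: 0, 2, 4. Second differences: 2, 2.
Level-2 differences are constant, so P has degree 2.
Fitting a degree-2 polynomial gives P(k) = k² - 7k - 7.
The coefficient of k is -7.

-7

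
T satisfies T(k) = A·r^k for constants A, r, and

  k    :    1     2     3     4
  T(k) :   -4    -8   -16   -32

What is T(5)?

-64

Consecutive ratio: -8/(-4) = 2, and -16/(-8) = 2, so r = 2.
Then A·2^1 = -4 gives A = -2, and T(k) = -2·2^k.
T(5) = -2·2^5 = -64.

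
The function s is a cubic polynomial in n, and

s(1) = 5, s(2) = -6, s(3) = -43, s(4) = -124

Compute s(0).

Write s(n) = an³ + bn² + cn + d; the 4 given values yield a linear system in the 4 coefficients.
Solving, s(n) = -3n³ + 5n² - 5n + 8.
Then s(0) = 8.

8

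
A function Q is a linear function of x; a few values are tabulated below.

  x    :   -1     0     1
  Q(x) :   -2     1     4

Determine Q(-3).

-8

Write Q(x) = ax + b; the 3 given values yield a linear system in the 2 coefficients.
Solving, Q(x) = 3x + 1.
Then Q(-3) = -8.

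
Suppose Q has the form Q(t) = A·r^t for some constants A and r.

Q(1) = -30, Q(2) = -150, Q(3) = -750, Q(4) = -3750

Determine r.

5

Consecutive ratio: -150/(-30) = 5, and -750/(-150) = 5, so r = 5.
Then A·5^1 = -30 gives A = -6, and Q(t) = -6·5^t.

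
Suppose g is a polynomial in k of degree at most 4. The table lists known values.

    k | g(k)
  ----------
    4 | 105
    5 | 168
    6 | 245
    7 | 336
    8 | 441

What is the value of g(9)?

560

Write g(k) = ak^4 + bk³ + ck² + dk + e; the 5 given values yield a linear system in the 5 coefficients.
Solving, the top 2 coefficients vanish, and g(k) = 7k² - 7.
Then g(9) = 560.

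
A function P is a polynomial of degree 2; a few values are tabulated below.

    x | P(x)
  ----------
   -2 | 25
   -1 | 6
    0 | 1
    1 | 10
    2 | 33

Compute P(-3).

First differences: -19, -5, 9, 23. Second differences: 14, 14, 14.
Level-2 differences are constant, so P has degree 2.
Fitting a degree-2 polynomial gives P(x) = 7x² + 2x + 1.
Then P(-3) = 58.

58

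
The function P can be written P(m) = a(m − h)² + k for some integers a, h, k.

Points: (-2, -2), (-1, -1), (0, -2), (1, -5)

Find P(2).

First differences 1, -1, -3; second difference -2 = 2a, so a = -1.
Expanding, the m-coefficient is −2ah = 2h; matching it to the data gives h = -1, and then k = -1.
So P(m) = -1(m + 1)² − 1.
P(2) = -1·3² − 1 = -10.

-10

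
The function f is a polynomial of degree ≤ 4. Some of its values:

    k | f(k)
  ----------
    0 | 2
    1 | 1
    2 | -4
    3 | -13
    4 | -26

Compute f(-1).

-1

First differences: -1, -5, -9, -13. Second differences: -4, -4, -4.
Level-2 differences are constant, so f has degree 2.
Fitting a degree-2 polynomial gives f(k) = -2k² + k + 2.
Then f(-1) = -1.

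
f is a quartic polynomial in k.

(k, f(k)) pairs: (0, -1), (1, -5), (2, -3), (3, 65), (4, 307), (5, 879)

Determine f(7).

First differences: -4, 2, 68, 242, 572. Second differences: 6, 66, 174, 330. Third differences: 60, 108, 156. Fourth differences: 48, 48.
Level-4 differences are constant, so f has degree 4.
Fitting a degree-4 polynomial gives f(k) = 2k^4 - 2k³ - 5k² + k - 1.
Then f(7) = 3877.

3877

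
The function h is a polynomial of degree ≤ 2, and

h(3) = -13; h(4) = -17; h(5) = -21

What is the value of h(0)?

First differences: -4, -4.
Level-1 differences are constant, so h has degree 1.
Fitting a degree-1 polynomial gives h(n) = -4n - 1.
Then h(0) = -1.

-1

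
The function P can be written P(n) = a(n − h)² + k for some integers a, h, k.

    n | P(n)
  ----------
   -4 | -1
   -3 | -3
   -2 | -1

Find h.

-3

First differences -2, 2; second difference 4 = 2a, so a = 2.
Expanding, the n-coefficient is −2ah = -4h; matching it to the data gives h = -3, and then k = -3.
So P(n) = 2(n + 3)² − 3.
Hence h = -3.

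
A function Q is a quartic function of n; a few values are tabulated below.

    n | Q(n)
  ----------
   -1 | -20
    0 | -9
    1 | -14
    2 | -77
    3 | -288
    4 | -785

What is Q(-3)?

-162

First differences: 11, -5, -63, -211, -497. Second differences: -16, -58, -148, -286. Third differences: -42, -90, -138. Fourth differences: -48, -48.
Level-4 differences are constant, so Q has degree 4.
Fitting a degree-4 polynomial gives Q(n) = -2n^4 - 3n³ - 6n² + 6n - 9.
Then Q(-3) = -162.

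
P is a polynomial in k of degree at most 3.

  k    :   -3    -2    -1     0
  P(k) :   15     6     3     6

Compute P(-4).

30

Write P(k) = ak³ + bk² + ck + d; the 4 given values yield a linear system in the 4 coefficients.
Solving, the leading coefficient vanishes, and P(k) = 3k² + 6k + 6.
Then P(-4) = 30.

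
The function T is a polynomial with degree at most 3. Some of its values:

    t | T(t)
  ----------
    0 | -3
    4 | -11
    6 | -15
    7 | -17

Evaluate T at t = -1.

Write T(t) = at³ + bt² + ct + d; the 4 given values yield a linear system in the 4 coefficients.
Solving, the top 2 coefficients vanish, and T(t) = -2t - 3.
Then T(-1) = -1.

-1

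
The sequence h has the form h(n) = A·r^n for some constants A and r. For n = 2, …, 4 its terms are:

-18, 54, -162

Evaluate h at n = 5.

486

Consecutive ratio: 54/(-18) = -3, and -162/54 = -3, so r = -3.
Then A·(-3)^2 = -18 gives A = -2, and h(n) = -2·(-3)^n.
h(5) = -2·(-3)^5 = 486.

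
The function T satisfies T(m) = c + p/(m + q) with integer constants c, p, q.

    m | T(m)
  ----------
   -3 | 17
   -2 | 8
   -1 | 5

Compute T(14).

(T(m) − c)(m + q) = p for each data point; the three points give a linear system in c and q, then p follows.
Solving: c = -1, q = 4, p = 18, so T(m) = -1 + 18/(m + 4).
Then T(14) = -1 + 18/18 = 0.

0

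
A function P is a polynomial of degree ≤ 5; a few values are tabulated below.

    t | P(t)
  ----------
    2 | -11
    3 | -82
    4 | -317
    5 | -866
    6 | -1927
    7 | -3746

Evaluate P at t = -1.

First differences: -71, -235, -549, -1061, -1819. Second differences: -164, -314, -512, -758. Third differences: -150, -198, -246. Fourth differences: -48, -48.
Level-4 differences are constant, so P has degree 4.
Fitting a degree-4 polynomial gives P(t) = -2t^4 + 3t³ + t² - 3t - 1.
Then P(-1) = -2.

-2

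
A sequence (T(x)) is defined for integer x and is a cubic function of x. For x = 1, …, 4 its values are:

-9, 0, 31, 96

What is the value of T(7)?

Write T(x) = ax³ + bx² + cx + d; the 4 given values yield a linear system in the 4 coefficients.
Solving, T(x) = 2x³ - x² - 2x - 8.
Then T(7) = 615.

615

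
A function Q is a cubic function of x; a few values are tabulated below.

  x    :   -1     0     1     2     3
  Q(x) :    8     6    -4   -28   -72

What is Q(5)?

-244

First differences: -2, -10, -24, -44. Second differences: -8, -14, -20. Third differences: -6, -6.
Level-3 differences are constant, so Q has degree 3.
Fitting a degree-3 polynomial gives Q(x) = -x³ - 4x² - 5x + 6.
Then Q(5) = -244.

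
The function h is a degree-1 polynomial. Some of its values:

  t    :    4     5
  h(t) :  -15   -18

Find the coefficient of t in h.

-3

Write h(t) = at + b; the 2 given values yield a linear system in the 2 coefficients.
Solving, h(t) = -3t - 3.
The coefficient of t is -3.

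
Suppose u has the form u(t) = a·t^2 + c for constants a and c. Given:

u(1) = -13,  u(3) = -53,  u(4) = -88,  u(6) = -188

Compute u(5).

-133

From u(1) = -13 and u(3) = -53: 1a + c = -13 and 9a + c = -53.
Subtracting: 8a = -40, so a = -5; then c = -13 − (-5)·1 = -8.
So u(t) = -5t² − 8, and u(5) = -133.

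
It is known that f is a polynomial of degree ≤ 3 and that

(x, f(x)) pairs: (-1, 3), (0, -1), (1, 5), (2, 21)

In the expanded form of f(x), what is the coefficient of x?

First differences: -4, 6, 16. Second differences: 10, 10.
Level-2 differences are constant, so f has degree 2.
Fitting a degree-2 polynomial gives f(x) = 5x² + x - 1.
The coefficient of x is 1.

1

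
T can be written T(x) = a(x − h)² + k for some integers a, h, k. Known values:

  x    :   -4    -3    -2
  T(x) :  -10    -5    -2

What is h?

First differences 5, 3; second difference -2 = 2a, so a = -1.
Expanding, the x-coefficient is −2ah = 2h; matching it to the data gives h = -1, and then k = -1.
So T(x) = -1(x + 1)² − 1.
Hence h = -1.

-1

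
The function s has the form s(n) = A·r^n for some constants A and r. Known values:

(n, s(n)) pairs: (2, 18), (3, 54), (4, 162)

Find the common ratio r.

Consecutive ratio: 54/18 = 3, and 162/54 = 3, so r = 3.
Then A·3^2 = 18 gives A = 2, and s(n) = 2·3^n.

3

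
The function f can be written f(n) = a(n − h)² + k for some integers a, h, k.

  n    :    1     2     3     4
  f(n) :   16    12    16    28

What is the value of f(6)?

76

First differences -4, 4, 12; second difference 8 = 2a, so a = 4.
Expanding, the n-coefficient is −2ah = -8h; matching it to the data gives h = 2, and then k = 12.
So f(n) = 4(n − 2)² + 12.
f(6) = 4·4² + 12 = 76.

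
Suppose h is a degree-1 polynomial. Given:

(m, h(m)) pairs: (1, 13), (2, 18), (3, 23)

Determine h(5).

First differences: 5, 5.
Level-1 differences are constant, so h has degree 1.
Fitting a degree-1 polynomial gives h(m) = 5m + 8.
Then h(5) = 33.

33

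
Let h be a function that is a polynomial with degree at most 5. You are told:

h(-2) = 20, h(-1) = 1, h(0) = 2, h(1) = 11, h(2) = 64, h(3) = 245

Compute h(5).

First differences: -19, 1, 9, 53, 181. Second differences: 20, 8, 44, 128. Third differences: -12, 36, 84. Fourth differences: 48, 48.
Level-4 differences are constant, so h has degree 4.
Fitting a degree-4 polynomial gives h(x) = 2x^4 + 2x³ + 2x² + 3x + 2.
Then h(5) = 1567.

1567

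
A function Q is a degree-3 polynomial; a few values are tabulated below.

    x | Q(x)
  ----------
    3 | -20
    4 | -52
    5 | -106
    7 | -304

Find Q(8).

-460

Write Q(x) = ax³ + bx² + cx + d; the 4 given values yield a linear system in the 4 coefficients.
Solving, Q(x) = -x³ + x² - 2x + 4.
Then Q(8) = -460.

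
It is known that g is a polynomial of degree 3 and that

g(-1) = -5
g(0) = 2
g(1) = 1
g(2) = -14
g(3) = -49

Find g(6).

Write g(t) = at³ + bt² + ct + d; the 5 given values yield a linear system in the 4 coefficients.
Solving, g(t) = -t³ - 4t² + 4t + 2.
Then g(6) = -334.

-334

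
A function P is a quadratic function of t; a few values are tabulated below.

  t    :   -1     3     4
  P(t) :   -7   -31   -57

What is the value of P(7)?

Write P(t) = at² + bt + c; the 3 given values yield a linear system in the 3 coefficients.
Solving, P(t) = -4t² + 2t - 1.
Then P(7) = -183.

-183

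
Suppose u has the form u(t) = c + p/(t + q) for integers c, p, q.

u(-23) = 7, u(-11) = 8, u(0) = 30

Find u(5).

0

(u(t) − c)(t + q) = p for each data point; the three points give a linear system in c and q, then p follows.
Solving: c = 6, q = -1, p = -24, so u(t) = 6 − 24/(t − 1).
Then u(5) = 6 − 24/4 = 0.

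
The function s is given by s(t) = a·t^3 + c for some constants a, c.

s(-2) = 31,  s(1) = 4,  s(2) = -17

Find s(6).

-641

From s(-2) = 31 and s(1) = 4: -8a + c = 31 and 1a + c = 4.
Subtracting: 9a = -27, so a = -3; then c = 31 − (-3)·(-8) = 7.
So s(t) = -3t³ + 7, and s(6) = -641.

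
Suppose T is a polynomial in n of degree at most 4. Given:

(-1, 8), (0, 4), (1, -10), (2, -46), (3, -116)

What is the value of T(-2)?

14

First differences: -4, -14, -36, -70. Second differences: -10, -22, -34. Third differences: -12, -12.
Level-3 differences are constant, so T has degree 3.
Fitting a degree-3 polynomial gives T(n) = -2n³ - 5n² - 7n + 4.
Then T(-2) = 14.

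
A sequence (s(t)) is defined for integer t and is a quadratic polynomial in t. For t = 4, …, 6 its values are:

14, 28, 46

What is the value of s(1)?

-4

Write s(t) = at² + bt + c; the 3 given values yield a linear system in the 3 coefficients.
Solving, s(t) = 2t² - 4t - 2.
Then s(1) = -4.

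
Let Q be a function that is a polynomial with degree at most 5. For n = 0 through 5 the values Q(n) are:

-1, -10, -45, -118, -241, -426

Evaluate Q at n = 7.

-1030

Write Q(n) = an^5 + bn^4 + cn³ + dn² + en + p; the 6 given values yield a linear system in the 6 coefficients.
Solving, the top 2 coefficients vanish, and Q(n) = -2n³ - 7n² - 1.
Then Q(7) = -1030.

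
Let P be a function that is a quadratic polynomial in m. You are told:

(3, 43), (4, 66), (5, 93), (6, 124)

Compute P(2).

Write P(m) = am² + bm + c; the 4 given values yield a linear system in the 3 coefficients.
Solving, P(m) = 2m² + 9m - 2.
Then P(2) = 24.

24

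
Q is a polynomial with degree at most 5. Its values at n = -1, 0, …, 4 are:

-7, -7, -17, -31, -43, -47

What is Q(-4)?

First differences: 0, -10, -14, -12, -4. Second differences: -10, -4, 2, 8. Third differences: 6, 6, 6.
Level-3 differences are constant, so Q has degree 3.
Fitting a degree-3 polynomial gives Q(n) = n³ - 5n² - 6n - 7.
Then Q(-4) = -127.

-127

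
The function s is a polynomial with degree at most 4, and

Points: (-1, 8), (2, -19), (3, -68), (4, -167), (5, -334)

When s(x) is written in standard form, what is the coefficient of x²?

Write s(x) = ax^4 + bx³ + cx² + dx + e; the 5 given values yield a linear system in the 5 coefficients.
Solving, the leading coefficient vanishes, and s(x) = -3x³ + 2x² - 2x + 1.
The coefficient of x² is 2.

2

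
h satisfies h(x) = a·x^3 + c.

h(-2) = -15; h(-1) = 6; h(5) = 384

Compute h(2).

33

From h(-2) = -15 and h(-1) = 6: -8a + c = -15 and -1a + c = 6.
Subtracting: 7a = 21, so a = 3; then c = -15 − 3·(-8) = 9.
So h(x) = 3x³ + 9, and h(2) = 33.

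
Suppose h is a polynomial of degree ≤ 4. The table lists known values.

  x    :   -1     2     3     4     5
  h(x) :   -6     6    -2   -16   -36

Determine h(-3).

Write h(x) = ax^4 + bx³ + cx² + dx + e; the 5 given values yield a linear system in the 5 coefficients.
Solving, the top 2 coefficients vanish, and h(x) = -3x² + 7x + 4.
Then h(-3) = -44.

-44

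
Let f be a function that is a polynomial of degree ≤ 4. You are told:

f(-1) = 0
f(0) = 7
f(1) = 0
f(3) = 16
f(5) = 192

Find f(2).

Write f(n) = an^4 + bn³ + cn² + dn + e; the 5 given values yield a linear system in the 5 coefficients.
Solving, the leading coefficient vanishes, and f(n) = 3n³ - 7n² - 3n + 7.
Then f(2) = -3.

-3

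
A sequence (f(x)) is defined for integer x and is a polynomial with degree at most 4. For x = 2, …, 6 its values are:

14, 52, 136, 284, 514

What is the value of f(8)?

First differences: 38, 84, 148, 230. Second differences: 46, 64, 82. Third differences: 18, 18.
Level-3 differences are constant, so f has degree 3.
Fitting a degree-3 polynomial gives f(x) = 3x³ - 4x² + x + 4.
Then f(8) = 1292.

1292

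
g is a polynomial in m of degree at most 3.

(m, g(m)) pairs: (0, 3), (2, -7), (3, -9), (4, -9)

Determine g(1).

Write g(m) = am³ + bm² + cm + d; the 4 given values yield a linear system in the 4 coefficients.
Solving, the leading coefficient vanishes, and g(m) = m² - 7m + 3.
Then g(1) = -3.

-3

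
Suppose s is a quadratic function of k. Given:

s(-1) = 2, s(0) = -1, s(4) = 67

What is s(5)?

Write s(k) = ak² + bk + c; the 3 given values yield a linear system in the 3 coefficients.
Solving, s(k) = 4k² + k - 1.
Then s(5) = 104.

104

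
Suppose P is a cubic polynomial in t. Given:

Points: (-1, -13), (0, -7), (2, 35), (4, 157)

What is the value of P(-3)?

-25

Write P(t) = at³ + bt² + ct + d; the 4 given values yield a linear system in the 4 coefficients.
Solving, P(t) = t³ + 4t² + 9t - 7.
Then P(-3) = -25.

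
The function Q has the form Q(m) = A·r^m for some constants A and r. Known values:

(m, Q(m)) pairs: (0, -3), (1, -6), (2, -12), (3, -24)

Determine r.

2

Consecutive ratio: -6/(-3) = 2, and -12/(-6) = 2, so r = 2.
Then A·2^0 = -3 gives A = -3, and Q(m) = -3·2^m.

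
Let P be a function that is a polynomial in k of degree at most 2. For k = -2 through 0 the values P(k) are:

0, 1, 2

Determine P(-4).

-2

First differences: 1, 1.
Level-1 differences are constant, so P has degree 1.
Fitting a degree-1 polynomial gives P(k) = k + 2.
Then P(-4) = -2.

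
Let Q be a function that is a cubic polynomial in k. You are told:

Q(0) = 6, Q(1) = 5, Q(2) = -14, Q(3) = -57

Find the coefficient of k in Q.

6

Write Q(k) = ak³ + bk² + ck + d; the 4 given values yield a linear system in the 4 coefficients.
Solving, Q(k) = -k³ - 6k² + 6k + 6.
The coefficient of k is 6.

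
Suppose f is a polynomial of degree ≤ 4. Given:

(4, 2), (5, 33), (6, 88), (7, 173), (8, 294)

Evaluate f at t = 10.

668

First differences: 31, 55, 85, 121. Second differences: 24, 30, 36. Third differences: 6, 6.
Level-3 differences are constant, so f has degree 3.
Fitting a degree-3 polynomial gives f(t) = t³ - 3t² - 3t - 2.
Then f(10) = 668.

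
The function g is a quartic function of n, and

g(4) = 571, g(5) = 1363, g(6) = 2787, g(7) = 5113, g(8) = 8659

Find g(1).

Write g(n) = an^4 + bn³ + cn² + dn + e; the 5 given values yield a linear system in the 5 coefficients.
Solving, g(n) = 2n^4 + n³ - n² + 2n + 3.
Then g(1) = 7.

7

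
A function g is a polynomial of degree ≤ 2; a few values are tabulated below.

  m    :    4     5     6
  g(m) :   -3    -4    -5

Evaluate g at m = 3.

Write g(m) = am² + bm + c; the 3 given values yield a linear system in the 3 coefficients.
Solving, the leading coefficient vanishes, and g(m) = -m + 1.
Then g(3) = -2.

-2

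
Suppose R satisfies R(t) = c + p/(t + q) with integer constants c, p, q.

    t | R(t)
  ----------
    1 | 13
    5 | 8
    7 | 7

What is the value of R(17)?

(R(t) − c)(t + q) = p for each data point; the three points give a linear system in c and q, then p follows.
Solving: c = 3, q = 3, p = 40, so R(t) = 3 + 40/(t + 3).
Then R(17) = 3 + 40/20 = 5.

5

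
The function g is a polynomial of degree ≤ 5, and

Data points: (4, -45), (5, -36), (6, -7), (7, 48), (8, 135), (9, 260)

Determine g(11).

648

Write g(m) = am^5 + bm^4 + cm³ + dm² + em + p; the 6 given values yield a linear system in the 6 coefficients.
Solving, the top 2 coefficients vanish, and g(m) = m³ - 5m² - 7m - 1.
Then g(11) = 648.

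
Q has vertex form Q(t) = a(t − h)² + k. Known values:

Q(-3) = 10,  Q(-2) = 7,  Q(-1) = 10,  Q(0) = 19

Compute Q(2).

First differences -3, 3, 9; second difference 6 = 2a, so a = 3.
Expanding, the t-coefficient is −2ah = -6h; matching it to the data gives h = -2, and then k = 7.
So Q(t) = 3(t + 2)² + 7.
Q(2) = 3·4² + 7 = 55.

55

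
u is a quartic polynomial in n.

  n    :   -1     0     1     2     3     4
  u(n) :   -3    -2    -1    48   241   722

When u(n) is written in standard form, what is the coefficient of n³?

Write u(n) = an^4 + bn³ + cn² + dn + e; the 6 given values yield a linear system in the 5 coefficients.
Solving, u(n) = 2n^4 + 4n³ - 2n² - 3n - 2.
The coefficient of n³ is 4.

4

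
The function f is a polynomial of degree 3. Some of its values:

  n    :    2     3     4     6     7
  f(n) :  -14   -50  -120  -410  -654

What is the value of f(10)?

Write f(n) = an³ + bn² + cn + d; the 5 given values yield a linear system in the 4 coefficients.
Solving, f(n) = -2n³ + n² - 3n + 4.
Then f(10) = -1926.

-1926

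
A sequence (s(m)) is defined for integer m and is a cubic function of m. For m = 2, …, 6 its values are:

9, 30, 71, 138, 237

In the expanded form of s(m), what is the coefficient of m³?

First differences: 21, 41, 67, 99. Second differences: 20, 26, 32. Third differences: 6, 6.
Level-3 differences are constant, so s has degree 3.
Fitting a degree-3 polynomial gives s(m) = m³ + m² - 3m + 3.
The coefficient of m³ is 1.

1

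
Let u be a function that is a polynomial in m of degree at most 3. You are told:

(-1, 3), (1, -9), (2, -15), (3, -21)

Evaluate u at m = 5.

Write u(m) = am³ + bm² + cm + d; the 4 given values yield a linear system in the 4 coefficients.
Solving, the top 2 coefficients vanish, and u(m) = -6m - 3.
Then u(5) = -33.

-33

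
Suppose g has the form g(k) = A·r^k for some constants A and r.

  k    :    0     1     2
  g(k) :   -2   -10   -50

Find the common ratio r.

Consecutive ratio: -10/(-2) = 5, and -50/(-10) = 5, so r = 5.
Then A·5^0 = -2 gives A = -2, and g(k) = -2·5^k.

5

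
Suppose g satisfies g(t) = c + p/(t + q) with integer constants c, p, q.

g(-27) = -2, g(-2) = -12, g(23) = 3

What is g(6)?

(g(t) − c)(t + q) = p for each data point; the three points give a linear system in c and q, then p follows.
Solving: c = 0, q = -3, p = 60, so g(t) = 60/(t − 3).
Then g(6) = 0 + 60/3 = 20.

20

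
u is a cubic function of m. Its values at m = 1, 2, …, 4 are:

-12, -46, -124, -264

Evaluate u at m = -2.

6

Write u(m) = am³ + bm² + cm + d; the 4 given values yield a linear system in the 4 coefficients.
Solving, u(m) = -3m³ - 4m² - m - 4.
Then u(-2) = 6.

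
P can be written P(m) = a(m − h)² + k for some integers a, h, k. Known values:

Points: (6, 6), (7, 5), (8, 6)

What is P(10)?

14

First differences -1, 1; second difference 2 = 2a, so a = 1.
Expanding, the m-coefficient is −2ah = -2h; matching it to the data gives h = 7, and then k = 5.
So P(m) = 1(m − 7)² + 5.
P(10) = 1·3² + 5 = 14.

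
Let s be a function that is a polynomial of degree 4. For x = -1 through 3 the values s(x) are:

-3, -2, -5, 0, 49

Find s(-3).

Write s(x) = ax^4 + bx³ + cx² + dx + e; the 5 given values yield a linear system in the 5 coefficients.
Solving, s(x) = x^4 - 3x² - x - 2.
Then s(-3) = 55.

55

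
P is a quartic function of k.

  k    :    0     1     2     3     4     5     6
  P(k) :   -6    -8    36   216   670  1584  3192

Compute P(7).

5776

Write P(k) = ak^4 + bk³ + ck² + dk + e; the 7 given values yield a linear system in the 5 coefficients.
Solving, P(k) = 2k^4 + 3k³ - 7k - 6.
Then P(7) = 5776.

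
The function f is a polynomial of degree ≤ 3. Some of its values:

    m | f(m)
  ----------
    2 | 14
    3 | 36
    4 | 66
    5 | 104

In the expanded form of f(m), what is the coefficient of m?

2

First differences: 22, 30, 38. Second differences: 8, 8.
Level-2 differences are constant, so f has degree 2.
Fitting a degree-2 polynomial gives f(m) = 4m² + 2m - 6.
The coefficient of m is 2.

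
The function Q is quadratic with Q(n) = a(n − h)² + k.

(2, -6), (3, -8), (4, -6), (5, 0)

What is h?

3

First differences -2, 2, 6; second difference 4 = 2a, so a = 2.
Expanding, the n-coefficient is −2ah = -4h; matching it to the data gives h = 3, and then k = -8.
So Q(n) = 2(n − 3)² − 8.
Hence h = 3.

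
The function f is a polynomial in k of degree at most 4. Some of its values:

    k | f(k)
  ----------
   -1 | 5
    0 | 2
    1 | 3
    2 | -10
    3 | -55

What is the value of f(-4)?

218

First differences: -3, 1, -13, -45. Second differences: 4, -14, -32. Third differences: -18, -18.
Level-3 differences are constant, so f has degree 3.
Fitting a degree-3 polynomial gives f(k) = -3k³ + 2k² + 2k + 2.
Then f(-4) = 218.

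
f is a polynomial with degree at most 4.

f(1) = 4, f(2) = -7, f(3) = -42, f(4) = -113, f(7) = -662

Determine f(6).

-411

Write f(t) = at^4 + bt³ + ct² + dt + e; the 5 given values yield a linear system in the 5 coefficients.
Solving, the leading coefficient vanishes, and f(t) = -2t³ + 3t + 3.
Then f(6) = -411.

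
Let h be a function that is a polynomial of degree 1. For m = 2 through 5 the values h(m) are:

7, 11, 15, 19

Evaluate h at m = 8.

31

First differences: 4, 4, 4.
Level-1 differences are constant, so h has degree 1.
Fitting a degree-1 polynomial gives h(m) = 4m - 1.
Then h(8) = 31.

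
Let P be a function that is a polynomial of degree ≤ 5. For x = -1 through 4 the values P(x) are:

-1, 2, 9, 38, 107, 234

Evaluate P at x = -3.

First differences: 3, 7, 29, 69, 127. Second differences: 4, 22, 40, 58. Third differences: 18, 18, 18.
Level-3 differences are constant, so P has degree 3.
Fitting a degree-3 polynomial gives P(x) = 3x³ + 2x² + 2x + 2.
Then P(-3) = -67.

-67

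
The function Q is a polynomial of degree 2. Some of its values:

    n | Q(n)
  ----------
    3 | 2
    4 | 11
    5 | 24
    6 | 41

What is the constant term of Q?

First differences: 9, 13, 17. Second differences: 4, 4.
Level-2 differences are constant, so Q has degree 2.
Fitting a degree-2 polynomial gives Q(n) = 2n² - 5n - 1.
The constant term is Q(0) = -1.

-1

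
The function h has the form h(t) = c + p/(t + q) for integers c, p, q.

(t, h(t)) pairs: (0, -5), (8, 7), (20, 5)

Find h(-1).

(h(t) − c)(t + q) = p for each data point; the three points give a linear system in c and q, then p follows.
Solving: c = 4, q = -2, p = 18, so h(t) = 4 + 18/(t − 2).
Then h(-1) = 4 + 18/(-3) = -2.

-2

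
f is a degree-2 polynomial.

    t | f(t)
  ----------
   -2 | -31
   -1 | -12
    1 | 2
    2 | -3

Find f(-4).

Write f(t) = at² + bt + c; the 4 given values yield a linear system in the 3 coefficients.
Solving, f(t) = -4t² + 7t - 1.
Then f(-4) = -93.

-93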